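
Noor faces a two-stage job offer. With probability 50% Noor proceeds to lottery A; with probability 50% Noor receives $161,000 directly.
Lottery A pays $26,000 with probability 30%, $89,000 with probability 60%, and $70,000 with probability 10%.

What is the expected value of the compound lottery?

$114,600

EV(A) = 0.3 × 26000 + 0.6 × 89000 + 0.1 × 70000 = 7800 + 53400 + 7000 = 68200
Branch B: 161000 (certain)
Overall = 0.5 × 68200 + 0.5 × 161000 = 34100 + 80500 = 114600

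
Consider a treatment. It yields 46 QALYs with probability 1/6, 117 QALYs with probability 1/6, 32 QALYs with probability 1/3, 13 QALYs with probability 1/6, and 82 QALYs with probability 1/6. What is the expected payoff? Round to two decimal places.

53.67 QALYs

EV = 1/6 × 46 + 1/6 × 117 + 1/3 × 32 + 1/6 × 13 + 1/6 × 82 = 7.6667 + 19.5 + 10.6667 + 2.1667 + 13.6667 = 53.6667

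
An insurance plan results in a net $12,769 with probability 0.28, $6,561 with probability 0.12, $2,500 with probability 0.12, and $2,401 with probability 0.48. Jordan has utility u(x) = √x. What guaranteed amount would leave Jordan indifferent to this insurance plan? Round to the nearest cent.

E[u] = 0.28·√12769 + 0.12·√6561 + 0.12·√2500 + 0.48·√2401 = 0.28·113 + 0.12·81 + 0.12·50 + 0.48·49 = 70.88
CE = (70.88)² = 5023.9744

$5,023.97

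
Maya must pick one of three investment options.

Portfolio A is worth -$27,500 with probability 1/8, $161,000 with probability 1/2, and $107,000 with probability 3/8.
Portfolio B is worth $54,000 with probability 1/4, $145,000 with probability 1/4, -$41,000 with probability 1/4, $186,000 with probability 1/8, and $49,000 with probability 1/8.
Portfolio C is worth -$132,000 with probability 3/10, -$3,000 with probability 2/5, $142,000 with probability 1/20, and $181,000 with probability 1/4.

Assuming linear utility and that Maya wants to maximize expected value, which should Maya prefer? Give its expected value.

Portfolio A = 1/8 × (-27500) + 1/2 × 161000 + 3/8 × 107000 = -3437.5 + 80500 + 40125 = 117187.5
Portfolio B = 1/4 × 54000 + 1/4 × 145000 + 1/4 × (-41000) + 1/8 × 186000 + 1/8 × 49000 = 13500 + 36250 − 10250 + 23250 + 6125 = 68875
Portfolio C = 3/10 × (-132000) + 2/5 × (-3000) + 1/20 × 142000 + 1/4 × 181000 = -39600 − 1200 + 7100 + 45250 = 11550

Portfolio A ($117,187.50)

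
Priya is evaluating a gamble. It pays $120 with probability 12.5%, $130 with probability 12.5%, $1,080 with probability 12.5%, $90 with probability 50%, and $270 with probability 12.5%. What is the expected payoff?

EV = 0.125 × 120 + 0.125 × 130 + 0.125 × 1080 + 0.5 × 90 + 0.125 × 270 = 15 + 16.25 + 135 + 45 + 33.75 = 245

$245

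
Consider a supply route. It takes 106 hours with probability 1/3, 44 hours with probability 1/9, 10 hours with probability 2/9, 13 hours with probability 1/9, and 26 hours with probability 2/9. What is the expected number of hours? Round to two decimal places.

49.67 hours

EV = 1/3 × 106 + 1/9 × 44 + 2/9 × 10 + 1/9 × 13 + 2/9 × 26 = 35.3333 + 4.8889 + 2.2222 + 1.4444 + 5.7778 = 49.6667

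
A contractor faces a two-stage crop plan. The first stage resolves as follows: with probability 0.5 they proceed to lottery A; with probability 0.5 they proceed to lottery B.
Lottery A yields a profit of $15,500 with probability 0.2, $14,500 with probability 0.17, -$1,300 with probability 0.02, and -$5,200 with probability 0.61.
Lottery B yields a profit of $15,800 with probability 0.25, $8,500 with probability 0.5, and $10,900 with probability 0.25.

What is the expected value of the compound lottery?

EV(A) = 0.2 × 15500 + 0.17 × 14500 + 0.02 × (-1300) + 0.61 × (-5200) = 3100 + 2465 − 26 − 3172 = 2367
EV(B) = 0.25 × 15800 + 0.5 × 8500 + 0.25 × 10900 = 3950 + 4250 + 2725 = 10925
Overall = 0.5 × 2367 + 0.5 × 10925 = 1183.5 + 5462.5 = 6646

$6,646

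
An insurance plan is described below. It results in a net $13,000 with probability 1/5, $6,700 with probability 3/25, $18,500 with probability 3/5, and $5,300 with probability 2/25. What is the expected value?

$14,928

EV = 1/5 × 13000 + 3/25 × 6700 + 3/5 × 18500 + 2/25 × 5300 = 2600 + 804 + 11100 + 424 = 14928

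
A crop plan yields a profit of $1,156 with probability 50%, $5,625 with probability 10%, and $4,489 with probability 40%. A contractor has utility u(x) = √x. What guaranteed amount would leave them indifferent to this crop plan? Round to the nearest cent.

$2,631.69

E[u] = 0.5·√1156 + 0.1·√5625 + 0.4·√4489 = 0.5·34 + 0.1·75 + 0.4·67 = 51.3
CE = (51.3)² = 2631.69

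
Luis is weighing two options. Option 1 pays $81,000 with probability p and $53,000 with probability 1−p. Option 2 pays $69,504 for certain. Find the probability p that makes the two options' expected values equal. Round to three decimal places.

p·81000 + (1−p)·53000 = 69504
28000p + 53000 = 69504
p = (69504 − 53000) / 28000

p = 0.589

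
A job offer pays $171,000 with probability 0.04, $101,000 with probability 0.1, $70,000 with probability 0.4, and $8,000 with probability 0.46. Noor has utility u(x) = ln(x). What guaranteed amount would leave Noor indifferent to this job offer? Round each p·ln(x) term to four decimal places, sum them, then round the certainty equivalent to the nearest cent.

E[u] = 0.04·ln(171000) + 0.1·ln(101000) + 0.4·ln(70000) + 0.46·ln(8000) = 0.4820 + 1.1523 + 4.4625 + 4.1341 = 10.2309
CE = e^10.2309 ≈ 27747.47

$27,747.47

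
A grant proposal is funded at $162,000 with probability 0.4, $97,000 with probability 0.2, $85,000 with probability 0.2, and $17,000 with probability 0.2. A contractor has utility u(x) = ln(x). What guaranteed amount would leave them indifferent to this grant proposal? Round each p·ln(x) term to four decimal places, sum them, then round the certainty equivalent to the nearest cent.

$81,870.99

E[u] = 0.4·ln(162000) + 0.2·ln(97000) + 0.2·ln(85000) + 0.2·ln(17000) = 4.7981 + 2.2965 + 2.2701 + 1.9482 = 11.3129
CE = e^11.3129 ≈ 81870.99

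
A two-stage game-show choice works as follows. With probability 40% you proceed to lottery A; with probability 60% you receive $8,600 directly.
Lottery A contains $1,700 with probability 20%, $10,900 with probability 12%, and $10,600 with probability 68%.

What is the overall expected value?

$8,702.40

EV(A) = 0.2 × 1700 + 0.12 × 10900 + 0.68 × 10600 = 340 + 1308 + 7208 = 8856
Branch B: 8600 (certain)
Overall = 0.4 × 8856 + 0.6 × 8600 = 3542.4 + 5160 = 8702.4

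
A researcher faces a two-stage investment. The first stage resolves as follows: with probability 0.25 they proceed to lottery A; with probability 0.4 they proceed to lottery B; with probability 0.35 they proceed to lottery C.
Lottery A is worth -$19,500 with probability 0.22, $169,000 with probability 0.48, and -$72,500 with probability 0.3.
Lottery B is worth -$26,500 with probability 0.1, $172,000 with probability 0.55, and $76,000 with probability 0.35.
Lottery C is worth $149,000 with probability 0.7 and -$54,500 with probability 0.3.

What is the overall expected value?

EV(A) = 0.22 × (-19500) + 0.48 × 169000 + 0.3 × (-72500) = -4290 + 81120 − 21750 = 55080
EV(B) = 0.1 × (-26500) + 0.55 × 172000 + 0.35 × 76000 = -2650 + 94600 + 26600 = 118550
EV(C) = 0.7 × 149000 + 0.3 × (-54500) = 104300 − 16350 = 87950
Overall = 0.25 × 55080 + 0.4 × 118550 + 0.35 × 87950 = 13770 + 47420 + 30782.5 = 91972.5

$91,972.50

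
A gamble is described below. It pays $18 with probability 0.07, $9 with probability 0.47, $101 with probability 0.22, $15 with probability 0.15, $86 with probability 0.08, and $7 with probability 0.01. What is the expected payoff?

$36.91

EV = 0.07 × 18 + 0.47 × 9 + 0.22 × 101 + 0.15 × 15 + 0.08 × 86 + 0.01 × 7 = 1.26 + 4.23 + 22.22 + 2.25 + 6.88 + 0.07 = 36.91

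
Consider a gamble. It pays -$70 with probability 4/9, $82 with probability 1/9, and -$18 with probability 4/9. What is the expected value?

EV = 4/9 × (-70) + 1/9 × 82 + 4/9 × (-18) = -31.1111 + 9.1111 − 8 = -30

-$30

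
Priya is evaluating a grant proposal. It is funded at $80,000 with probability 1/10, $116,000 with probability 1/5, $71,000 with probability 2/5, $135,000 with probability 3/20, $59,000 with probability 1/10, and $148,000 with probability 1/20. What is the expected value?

EV = 1/10 × 80000 + 1/5 × 116000 + 2/5 × 71000 + 3/20 × 135000 + 1/10 × 59000 + 1/20 × 148000 = 8000 + 23200 + 28400 + 20250 + 5900 + 7400 = 93150

$93,150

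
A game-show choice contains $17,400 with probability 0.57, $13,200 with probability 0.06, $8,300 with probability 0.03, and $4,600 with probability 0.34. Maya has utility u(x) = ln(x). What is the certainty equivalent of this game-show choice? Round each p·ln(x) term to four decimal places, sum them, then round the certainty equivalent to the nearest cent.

$10,647.71

E[u] = 0.57·ln(17400) + 0.06·ln(13200) + 0.03·ln(8300) + 0.34·ln(4600) = 5.5656 + 0.5693 + 0.2707 + 2.8675 = 9.2731
CE = e^9.2731 ≈ 10647.71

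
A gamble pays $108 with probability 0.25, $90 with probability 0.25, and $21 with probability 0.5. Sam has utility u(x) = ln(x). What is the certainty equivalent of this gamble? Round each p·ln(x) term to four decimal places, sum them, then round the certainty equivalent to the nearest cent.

E[u] = 0.25·ln(108) + 0.25·ln(90) + 0.5·ln(21) = 1.1705 + 1.1250 + 1.5223 = 3.8178
CE = e^3.8178 ≈ 45.50

$45.50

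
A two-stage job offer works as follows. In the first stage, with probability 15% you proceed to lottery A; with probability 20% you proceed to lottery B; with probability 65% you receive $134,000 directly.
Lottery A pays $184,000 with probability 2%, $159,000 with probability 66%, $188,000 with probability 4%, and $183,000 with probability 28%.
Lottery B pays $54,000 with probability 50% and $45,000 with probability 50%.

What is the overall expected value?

$122,107

EV(A) = 0.02 × 184000 + 0.66 × 159000 + 0.04 × 188000 + 0.28 × 183000 = 3680 + 104940 + 7520 + 51240 = 167380
EV(B) = 0.5 × 54000 + 0.5 × 45000 = 27000 + 22500 = 49500
Branch C: 134000 (certain)
Overall = 0.15 × 167380 + 0.2 × 49500 + 0.65 × 134000 = 25107 + 9900 + 87100 = 122107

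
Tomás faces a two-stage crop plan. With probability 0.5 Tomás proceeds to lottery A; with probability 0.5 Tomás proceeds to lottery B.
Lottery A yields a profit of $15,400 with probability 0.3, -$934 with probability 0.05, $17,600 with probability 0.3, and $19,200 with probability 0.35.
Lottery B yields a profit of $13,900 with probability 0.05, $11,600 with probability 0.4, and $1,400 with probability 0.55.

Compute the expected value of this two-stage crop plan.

EV(A) = 0.3 × 15400 + 0.05 × (-934) + 0.3 × 17600 + 0.35 × 19200 = 4620 − 46.7 + 5280 + 6720 = 16573.3
EV(B) = 0.05 × 13900 + 0.4 × 11600 + 0.55 × 1400 = 695 + 4640 + 770 = 6105
Overall = 0.5 × 16573.3 + 0.5 × 6105 = 8286.65 + 3052.5 = 11339.15

$11,339.15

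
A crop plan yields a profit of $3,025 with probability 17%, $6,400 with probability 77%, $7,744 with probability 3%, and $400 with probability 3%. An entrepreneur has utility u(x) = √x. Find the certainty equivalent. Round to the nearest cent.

E[u] = 0.17·√3025 + 0.77·√6400 + 0.03·√7744 + 0.03·√400 = 0.17·55 + 0.77·80 + 0.03·88 + 0.03·20 = 74.19
CE = (74.19)² = 5504.1561

$5,504.16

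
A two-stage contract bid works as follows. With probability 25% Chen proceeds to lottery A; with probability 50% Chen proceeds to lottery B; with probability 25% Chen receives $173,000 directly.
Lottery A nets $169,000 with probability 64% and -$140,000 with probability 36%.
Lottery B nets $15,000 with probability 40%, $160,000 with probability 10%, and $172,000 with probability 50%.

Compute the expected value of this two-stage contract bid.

EV(A) = 0.64 × 169000 + 0.36 × (-140000) = 108160 − 50400 = 57760
EV(B) = 0.4 × 15000 + 0.1 × 160000 + 0.5 × 172000 = 6000 + 16000 + 86000 = 108000
Branch C: 173000 (certain)
Overall = 0.25 × 57760 + 0.5 × 108000 + 0.25 × 173000 = 14440 + 54000 + 43250 = 111690

$111,690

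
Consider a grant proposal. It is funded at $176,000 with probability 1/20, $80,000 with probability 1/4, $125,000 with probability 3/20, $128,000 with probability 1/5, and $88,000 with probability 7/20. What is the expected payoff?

EV = 1/20 × 176000 + 1/4 × 80000 + 3/20 × 125000 + 1/5 × 128000 + 7/20 × 88000 = 8800 + 20000 + 18750 + 25600 + 30800 = 103950

$103,950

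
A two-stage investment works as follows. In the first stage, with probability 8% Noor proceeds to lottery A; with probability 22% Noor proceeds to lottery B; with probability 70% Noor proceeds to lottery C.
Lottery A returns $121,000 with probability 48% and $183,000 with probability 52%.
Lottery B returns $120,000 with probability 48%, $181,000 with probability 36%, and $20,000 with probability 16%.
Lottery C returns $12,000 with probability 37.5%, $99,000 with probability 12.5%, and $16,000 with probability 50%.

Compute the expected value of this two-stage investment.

$57,382.90

EV(A) = 0.48 × 121000 + 0.52 × 183000 = 58080 + 95160 = 153240
EV(B) = 0.48 × 120000 + 0.36 × 181000 + 0.16 × 20000 = 57600 + 65160 + 3200 = 125960
EV(C) = 0.375 × 12000 + 0.125 × 99000 + 0.5 × 16000 = 4500 + 12375 + 8000 = 24875
Overall = 0.08 × 153240 + 0.22 × 125960 + 0.7 × 24875 = 12259.2 + 27711.2 + 17412.5 = 57382.9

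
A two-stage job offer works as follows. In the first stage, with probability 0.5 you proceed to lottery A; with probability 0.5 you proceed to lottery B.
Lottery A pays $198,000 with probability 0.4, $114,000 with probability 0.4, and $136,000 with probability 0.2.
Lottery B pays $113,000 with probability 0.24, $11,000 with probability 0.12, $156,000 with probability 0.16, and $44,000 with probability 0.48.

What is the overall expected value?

$113,260

EV(A) = 0.4 × 198000 + 0.4 × 114000 + 0.2 × 136000 = 79200 + 45600 + 27200 = 152000
EV(B) = 0.24 × 113000 + 0.12 × 11000 + 0.16 × 156000 + 0.48 × 44000 = 27120 + 1320 + 24960 + 21120 = 74520
Overall = 0.5 × 152000 + 0.5 × 74520 = 76000 + 37260 = 113260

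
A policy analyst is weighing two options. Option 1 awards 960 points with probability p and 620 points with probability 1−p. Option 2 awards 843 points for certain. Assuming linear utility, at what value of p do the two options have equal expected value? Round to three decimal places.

p·960 + (1−p)·620 = 843
340p + 620 = 843
p = (843 − 620) / 340

p = 0.656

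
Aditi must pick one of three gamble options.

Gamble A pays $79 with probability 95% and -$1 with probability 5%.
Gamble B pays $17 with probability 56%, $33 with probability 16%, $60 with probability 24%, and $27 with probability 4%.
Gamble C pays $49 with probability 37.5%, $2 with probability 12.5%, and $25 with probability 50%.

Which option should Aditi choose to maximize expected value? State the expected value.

Gamble A = 0.95 × 79 + 0.05 × (-1) = 75.05 − 0.05 = 75
Gamble B = 0.56 × 17 + 0.16 × 33 + 0.24 × 60 + 0.04 × 27 = 9.52 + 5.28 + 14.4 + 1.08 = 30.28
Gamble C = 0.375 × 49 + 0.125 × 2 + 0.5 × 25 = 18.375 + 0.25 + 12.5 = 31.125

Gamble A ($75)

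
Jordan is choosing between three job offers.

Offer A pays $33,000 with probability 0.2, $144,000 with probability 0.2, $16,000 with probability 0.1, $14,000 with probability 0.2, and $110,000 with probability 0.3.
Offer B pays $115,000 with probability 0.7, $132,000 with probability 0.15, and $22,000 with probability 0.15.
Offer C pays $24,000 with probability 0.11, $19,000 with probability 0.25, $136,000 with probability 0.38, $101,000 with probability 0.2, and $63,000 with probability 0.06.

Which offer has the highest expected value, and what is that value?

Offer B ($103,600)

Offer A = 0.2 × 33000 + 0.2 × 144000 + 0.1 × 16000 + 0.2 × 14000 + 0.3 × 110000 = 6600 + 28800 + 1600 + 2800 + 33000 = 72800
Offer B = 0.7 × 115000 + 0.15 × 132000 + 0.15 × 22000 = 80500 + 19800 + 3300 = 103600
Offer C = 0.11 × 24000 + 0.25 × 19000 + 0.38 × 136000 + 0.2 × 101000 + 0.06 × 63000 = 2640 + 4750 + 51680 + 20200 + 3780 = 83050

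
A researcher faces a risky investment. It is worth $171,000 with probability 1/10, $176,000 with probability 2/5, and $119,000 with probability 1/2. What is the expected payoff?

EV = 1/10 × 171000 + 2/5 × 176000 + 1/2 × 119000 = 17100 + 70400 + 59500 = 147000

$147,000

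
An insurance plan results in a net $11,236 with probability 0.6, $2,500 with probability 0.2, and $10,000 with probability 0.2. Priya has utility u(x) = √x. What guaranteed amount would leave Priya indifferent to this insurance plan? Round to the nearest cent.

E[u] = 0.6·√11236 + 0.2·√2500 + 0.2·√10000 = 0.6·106 + 0.2·50 + 0.2·100 = 93.6
CE = (93.6)² = 8760.96

$8,760.96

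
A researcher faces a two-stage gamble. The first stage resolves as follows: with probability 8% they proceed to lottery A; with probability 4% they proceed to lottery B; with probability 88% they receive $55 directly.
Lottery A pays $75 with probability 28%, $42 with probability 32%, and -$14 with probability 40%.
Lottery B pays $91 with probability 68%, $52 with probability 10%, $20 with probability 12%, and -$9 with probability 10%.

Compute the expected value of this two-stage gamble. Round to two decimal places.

$53.45

EV(A) = 0.28 × 75 + 0.32 × 42 + 0.4 × (-14) = 21 + 13.44 − 5.6 = 28.84
EV(B) = 0.68 × 91 + 0.1 × 52 + 0.12 × 20 + 0.1 × (-9) = 61.88 + 5.2 + 2.4 − 0.9 = 68.58
Branch C: 55 (certain)
Overall = 0.08 × 28.84 + 0.04 × 68.58 + 0.88 × 55 = 2.3072 + 2.7432 + 48.4 = 53.4504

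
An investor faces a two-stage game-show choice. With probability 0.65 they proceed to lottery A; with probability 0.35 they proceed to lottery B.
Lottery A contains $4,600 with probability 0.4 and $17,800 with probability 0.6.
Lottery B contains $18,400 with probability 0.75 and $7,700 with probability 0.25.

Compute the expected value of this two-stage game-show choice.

EV(A) = 0.4 × 4600 + 0.6 × 17800 = 1840 + 10680 = 12520
EV(B) = 0.75 × 18400 + 0.25 × 7700 = 13800 + 1925 = 15725
Overall = 0.65 × 12520 + 0.35 × 15725 = 8138 + 5503.75 = 13641.75

$13,641.75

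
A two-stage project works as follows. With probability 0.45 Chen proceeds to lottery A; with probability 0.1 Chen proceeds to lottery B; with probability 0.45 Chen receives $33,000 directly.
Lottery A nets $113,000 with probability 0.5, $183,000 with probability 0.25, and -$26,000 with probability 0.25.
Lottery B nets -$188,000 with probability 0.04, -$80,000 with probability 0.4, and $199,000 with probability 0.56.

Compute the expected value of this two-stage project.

$65,129.50

EV(A) = 0.5 × 113000 + 0.25 × 183000 + 0.25 × (-26000) = 56500 + 45750 − 6500 = 95750
EV(B) = 0.04 × (-188000) + 0.4 × (-80000) + 0.56 × 199000 = -7520 − 32000 + 111440 = 71920
Branch C: 33000 (certain)
Overall = 0.45 × 95750 + 0.1 × 71920 + 0.45 × 33000 = 43087.5 + 7192 + 14850 = 65129.5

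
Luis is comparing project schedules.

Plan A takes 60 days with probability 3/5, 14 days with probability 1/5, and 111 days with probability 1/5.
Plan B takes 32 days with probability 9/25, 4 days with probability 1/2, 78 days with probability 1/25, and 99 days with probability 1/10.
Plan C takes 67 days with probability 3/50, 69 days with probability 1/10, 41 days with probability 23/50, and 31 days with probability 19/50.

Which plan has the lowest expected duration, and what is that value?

Plan A = 3/5 × 60 + 1/5 × 14 + 1/5 × 111 = 36 + 2.8 + 22.2 = 61
Plan B = 9/25 × 32 + 1/2 × 4 + 1/25 × 78 + 1/10 × 99 = 11.52 + 2 + 3.12 + 9.9 = 26.54
Plan C = 3/50 × 67 + 1/10 × 69 + 23/50 × 41 + 19/50 × 31 = 4.02 + 6.9 + 18.86 + 11.78 = 41.56

Plan B (26.54 days)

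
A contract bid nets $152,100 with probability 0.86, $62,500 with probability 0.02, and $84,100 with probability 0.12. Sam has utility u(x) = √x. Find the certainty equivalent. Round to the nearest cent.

$140,775.04

E[u] = 0.86·√152100 + 0.02·√62500 + 0.12·√84100 = 0.86·390 + 0.02·250 + 0.12·290 = 375.2
CE = (375.2)² = 140775.04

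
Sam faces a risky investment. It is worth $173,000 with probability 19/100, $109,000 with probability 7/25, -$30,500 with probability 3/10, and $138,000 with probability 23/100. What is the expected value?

$85,980

EV = 19/100 × 173000 + 7/25 × 109000 + 3/10 × (-30500) + 23/100 × 138000 = 32870 + 30520 − 9150 + 31740 = 85980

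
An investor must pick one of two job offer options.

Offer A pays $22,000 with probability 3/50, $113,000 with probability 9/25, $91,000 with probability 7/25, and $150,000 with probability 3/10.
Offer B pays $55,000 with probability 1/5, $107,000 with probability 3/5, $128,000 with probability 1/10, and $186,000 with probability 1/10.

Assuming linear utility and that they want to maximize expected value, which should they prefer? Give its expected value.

Offer A ($112,480)

Offer A = 3/50 × 22000 + 9/25 × 113000 + 7/25 × 91000 + 3/10 × 150000 = 1320 + 40680 + 25480 + 45000 = 112480
Offer B = 1/5 × 55000 + 3/5 × 107000 + 1/10 × 128000 + 1/10 × 186000 = 11000 + 64200 + 12800 + 18600 = 106600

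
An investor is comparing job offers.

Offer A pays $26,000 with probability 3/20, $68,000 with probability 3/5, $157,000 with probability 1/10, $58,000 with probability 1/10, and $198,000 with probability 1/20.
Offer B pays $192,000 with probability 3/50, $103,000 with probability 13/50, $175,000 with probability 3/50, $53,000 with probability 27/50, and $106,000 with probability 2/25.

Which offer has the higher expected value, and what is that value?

Offer A = 3/20 × 26000 + 3/5 × 68000 + 1/10 × 157000 + 1/10 × 58000 + 1/20 × 198000 = 3900 + 40800 + 15700 + 5800 + 9900 = 76100
Offer B = 3/50 × 192000 + 13/50 × 103000 + 3/50 × 175000 + 27/50 × 53000 + 2/25 × 106000 = 11520 + 26780 + 10500 + 28620 + 8480 = 85900

Offer B ($85,900)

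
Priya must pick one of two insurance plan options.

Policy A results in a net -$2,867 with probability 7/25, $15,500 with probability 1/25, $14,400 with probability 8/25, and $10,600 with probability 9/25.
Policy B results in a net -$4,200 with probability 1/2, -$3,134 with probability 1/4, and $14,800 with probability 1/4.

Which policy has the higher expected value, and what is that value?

Policy A ($8,241.24)

Policy A = 7/25 × (-2867) + 1/25 × 15500 + 8/25 × 14400 + 9/25 × 10600 = -802.76 + 620 + 4608 + 3816 = 8241.24
Policy B = 1/2 × (-4200) + 1/4 × (-3134) + 1/4 × 14800 = -2100 − 783.5 + 3700 = 816.5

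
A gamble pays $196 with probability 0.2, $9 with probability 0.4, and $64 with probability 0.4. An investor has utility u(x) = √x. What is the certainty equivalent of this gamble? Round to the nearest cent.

$51.84

E[u] = 0.2·√196 + 0.4·√9 + 0.4·√64 = 0.2·14 + 0.4·3 + 0.4·8 = 7.2
CE = (7.2)² = 51.84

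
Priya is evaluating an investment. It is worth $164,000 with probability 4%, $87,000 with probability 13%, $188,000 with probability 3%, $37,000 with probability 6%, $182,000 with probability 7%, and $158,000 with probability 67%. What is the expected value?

$144,330

EV = 0.04 × 164000 + 0.13 × 87000 + 0.03 × 188000 + 0.06 × 37000 + 0.07 × 182000 + 0.67 × 158000 = 6560 + 11310 + 5640 + 2220 + 12740 + 105860 = 144330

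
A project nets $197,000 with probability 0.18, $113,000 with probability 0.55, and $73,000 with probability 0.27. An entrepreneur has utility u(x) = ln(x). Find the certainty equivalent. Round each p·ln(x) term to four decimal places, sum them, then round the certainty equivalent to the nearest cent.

$110,990.51

E[u] = 0.18·ln(197000) + 0.55·ln(113000) + 0.27·ln(73000) = 2.1944 + 6.3993 + 3.0235 = 11.6172
CE = e^11.6172 ≈ 110990.51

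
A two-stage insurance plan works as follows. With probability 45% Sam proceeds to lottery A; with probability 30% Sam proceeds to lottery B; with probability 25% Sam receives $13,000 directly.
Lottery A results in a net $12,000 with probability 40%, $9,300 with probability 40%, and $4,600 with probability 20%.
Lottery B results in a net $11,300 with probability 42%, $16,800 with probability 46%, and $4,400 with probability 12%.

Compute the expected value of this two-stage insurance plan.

$11,398.60

EV(A) = 0.4 × 12000 + 0.4 × 9300 + 0.2 × 4600 = 4800 + 3720 + 920 = 9440
EV(B) = 0.42 × 11300 + 0.46 × 16800 + 0.12 × 4400 = 4746 + 7728 + 528 = 13002
Branch C: 13000 (certain)
Overall = 0.45 × 9440 + 0.3 × 13002 + 0.25 × 13000 = 4248 + 3900.6 + 3250 = 11398.6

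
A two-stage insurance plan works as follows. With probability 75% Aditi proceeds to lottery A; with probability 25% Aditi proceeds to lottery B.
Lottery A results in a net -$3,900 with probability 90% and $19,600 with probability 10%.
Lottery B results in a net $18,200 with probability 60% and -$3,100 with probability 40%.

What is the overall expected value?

EV(A) = 0.9 × (-3900) + 0.1 × 19600 = -3510 + 1960 = -1550
EV(B) = 0.6 × 18200 + 0.4 × (-3100) = 10920 − 1240 = 9680
Overall = 0.75 × (-1550) + 0.25 × 9680 = -1162.5 + 2420 = 1257.5

$1,257.50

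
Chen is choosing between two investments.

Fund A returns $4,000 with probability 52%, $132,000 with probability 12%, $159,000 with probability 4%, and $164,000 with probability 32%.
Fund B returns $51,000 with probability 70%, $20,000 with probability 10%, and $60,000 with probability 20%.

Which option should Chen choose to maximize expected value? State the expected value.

Fund A = 0.52 × 4000 + 0.12 × 132000 + 0.04 × 159000 + 0.32 × 164000 = 2080 + 15840 + 6360 + 52480 = 76760
Fund B = 0.7 × 51000 + 0.1 × 20000 + 0.2 × 60000 = 35700 + 2000 + 12000 = 49700

Fund A ($76,760)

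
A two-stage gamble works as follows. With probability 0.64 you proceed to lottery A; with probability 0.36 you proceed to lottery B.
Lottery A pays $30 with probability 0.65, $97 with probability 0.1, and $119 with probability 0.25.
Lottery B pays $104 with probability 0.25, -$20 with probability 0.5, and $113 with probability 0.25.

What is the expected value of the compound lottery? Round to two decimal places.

$53.66

EV(A) = 0.65 × 30 + 0.1 × 97 + 0.25 × 119 = 19.5 + 9.7 + 29.75 = 58.95
EV(B) = 0.25 × 104 + 0.5 × (-20) + 0.25 × 113 = 26 − 10 + 28.25 = 44.25
Overall = 0.64 × 58.95 + 0.36 × 44.25 = 37.728 + 15.93 = 53.658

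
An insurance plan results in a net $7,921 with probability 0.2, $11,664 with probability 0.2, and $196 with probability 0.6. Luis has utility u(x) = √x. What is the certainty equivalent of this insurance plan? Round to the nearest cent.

$2,284.84

E[u] = 0.2·√7921 + 0.2·√11664 + 0.6·√196 = 0.2·89 + 0.2·108 + 0.6·14 = 47.8
CE = (47.8)² = 2284.84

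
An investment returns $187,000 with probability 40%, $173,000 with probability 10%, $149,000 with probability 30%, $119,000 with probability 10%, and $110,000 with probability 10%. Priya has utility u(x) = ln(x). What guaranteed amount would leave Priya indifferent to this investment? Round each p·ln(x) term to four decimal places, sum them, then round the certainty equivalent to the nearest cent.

$157,094.06

E[u] = 0.4·ln(187000) + 0.1·ln(173000) + 0.3·ln(149000) + 0.1·ln(119000) + 0.1·ln(110000) = 4.8555 + 1.2061 + 3.5735 + 1.1687 + 1.1608 = 11.9646
CE = e^11.9646 ≈ 157094.06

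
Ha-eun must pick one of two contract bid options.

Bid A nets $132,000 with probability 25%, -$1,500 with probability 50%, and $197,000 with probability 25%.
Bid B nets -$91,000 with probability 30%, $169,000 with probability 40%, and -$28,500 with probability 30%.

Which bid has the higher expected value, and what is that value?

Bid A = 0.25 × 132000 + 0.5 × (-1500) + 0.25 × 197000 = 33000 − 750 + 49250 = 81500
Bid B = 0.3 × (-91000) + 0.4 × 169000 + 0.3 × (-28500) = -27300 + 67600 − 8550 = 31750

Bid A ($81,500)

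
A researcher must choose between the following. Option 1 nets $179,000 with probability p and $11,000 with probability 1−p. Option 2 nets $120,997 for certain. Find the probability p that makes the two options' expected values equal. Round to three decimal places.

p·179000 + (1−p)·11000 = 120997
168000p + 11000 = 120997
p = (120997 − 11000) / 168000

p = 0.655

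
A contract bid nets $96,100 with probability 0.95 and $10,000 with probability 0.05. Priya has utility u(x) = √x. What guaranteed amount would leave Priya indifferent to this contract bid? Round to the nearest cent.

$89,700.25

E[u] = 0.95·√96100 + 0.05·√10000 = 0.95·310 + 0.05·100 = 299.5
CE = (299.5)² = 89700.25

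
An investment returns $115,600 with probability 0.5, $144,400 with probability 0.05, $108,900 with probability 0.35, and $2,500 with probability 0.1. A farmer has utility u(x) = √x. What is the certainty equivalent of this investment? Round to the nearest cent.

$95,790.25

E[u] = 0.5·√115600 + 0.05·√144400 + 0.35·√108900 + 0.1·√2500 = 0.5·340 + 0.05·380 + 0.35·330 + 0.1·50 = 309.5
CE = (309.5)² = 95790.25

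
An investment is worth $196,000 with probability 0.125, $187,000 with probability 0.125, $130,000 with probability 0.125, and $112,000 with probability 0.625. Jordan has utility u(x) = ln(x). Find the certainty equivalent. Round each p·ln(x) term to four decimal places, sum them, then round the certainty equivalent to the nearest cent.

E[u] = 0.125·ln(196000) + 0.125·ln(187000) + 0.125·ln(130000) + 0.625·ln(112000) = 1.5232 + 1.5174 + 1.4719 + 7.2664 = 11.7789
CE = e^11.7789 ≈ 130470.18

$130,470.18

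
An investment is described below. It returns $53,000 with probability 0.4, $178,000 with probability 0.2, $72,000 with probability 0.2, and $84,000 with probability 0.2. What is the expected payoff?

EV = 0.4 × 53000 + 0.2 × 178000 + 0.2 × 72000 + 0.2 × 84000 = 21200 + 35600 + 14400 + 16800 = 88000

$88,000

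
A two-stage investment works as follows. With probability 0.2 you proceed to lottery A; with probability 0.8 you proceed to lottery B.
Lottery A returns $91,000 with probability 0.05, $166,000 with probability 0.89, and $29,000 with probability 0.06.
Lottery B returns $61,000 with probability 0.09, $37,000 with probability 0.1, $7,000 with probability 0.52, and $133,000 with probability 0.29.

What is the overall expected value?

$71,926

EV(A) = 0.05 × 91000 + 0.89 × 166000 + 0.06 × 29000 = 4550 + 147740 + 1740 = 154030
EV(B) = 0.09 × 61000 + 0.1 × 37000 + 0.52 × 7000 + 0.29 × 133000 = 5490 + 3700 + 3640 + 38570 = 51400
Overall = 0.2 × 154030 + 0.8 × 51400 = 30806 + 41120 = 71926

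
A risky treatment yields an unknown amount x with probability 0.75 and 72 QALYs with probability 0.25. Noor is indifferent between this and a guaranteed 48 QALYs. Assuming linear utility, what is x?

0.75·x + 0.25·72 = 48
0.75·x = 48 − 18 = 30
x = 30 / 0.75 = 40

x = 40 QALYs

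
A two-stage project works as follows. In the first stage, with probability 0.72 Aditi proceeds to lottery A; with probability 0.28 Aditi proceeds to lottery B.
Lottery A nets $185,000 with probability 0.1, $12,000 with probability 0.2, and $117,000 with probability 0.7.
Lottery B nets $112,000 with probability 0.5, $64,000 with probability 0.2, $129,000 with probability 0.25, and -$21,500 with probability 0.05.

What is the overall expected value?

$102,009

EV(A) = 0.1 × 185000 + 0.2 × 12000 + 0.7 × 117000 = 18500 + 2400 + 81900 = 102800
EV(B) = 0.5 × 112000 + 0.2 × 64000 + 0.25 × 129000 + 0.05 × (-21500) = 56000 + 12800 + 32250 − 1075 = 99975
Overall = 0.72 × 102800 + 0.28 × 99975 = 74016 + 27993 = 102009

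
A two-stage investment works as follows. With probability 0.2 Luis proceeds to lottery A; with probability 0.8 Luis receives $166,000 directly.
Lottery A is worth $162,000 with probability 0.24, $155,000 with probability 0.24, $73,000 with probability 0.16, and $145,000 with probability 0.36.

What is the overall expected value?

$160,792

EV(A) = 0.24 × 162000 + 0.24 × 155000 + 0.16 × 73000 + 0.36 × 145000 = 38880 + 37200 + 11680 + 52200 = 139960
Branch B: 166000 (certain)
Overall = 0.2 × 139960 + 0.8 × 166000 = 27992 + 132800 = 160792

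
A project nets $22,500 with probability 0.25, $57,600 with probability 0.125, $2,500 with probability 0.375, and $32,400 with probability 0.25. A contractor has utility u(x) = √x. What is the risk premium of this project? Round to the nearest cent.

E[u] = 0.25·√22500 + 0.125·√57600 + 0.375·√2500 + 0.25·√32400 = 0.25·150 + 0.125·240 + 0.375·50 + 0.25·180 = 131.25
CE = (131.25)² = 17226.5625
Risk premium = EV − CE = 21862.5 − 17226.5625 = 4635.9375

$4,635.94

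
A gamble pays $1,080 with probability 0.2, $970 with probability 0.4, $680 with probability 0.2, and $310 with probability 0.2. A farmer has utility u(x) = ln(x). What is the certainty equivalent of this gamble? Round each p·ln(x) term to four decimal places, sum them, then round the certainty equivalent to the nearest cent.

E[u] = 0.2·ln(1080) + 0.4·ln(970) + 0.2·ln(680) + 0.2·ln(310) = 1.3969 + 2.7509 + 1.3044 + 1.1473 = 6.5995
CE = e^6.5995 ≈ 734.73

$734.73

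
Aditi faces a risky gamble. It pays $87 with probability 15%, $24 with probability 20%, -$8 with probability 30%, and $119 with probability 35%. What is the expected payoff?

EV = 0.15 × 87 + 0.2 × 24 + 0.3 × (-8) + 0.35 × 119 = 13.05 + 4.8 − 2.4 + 41.65 = 57.1

$57.10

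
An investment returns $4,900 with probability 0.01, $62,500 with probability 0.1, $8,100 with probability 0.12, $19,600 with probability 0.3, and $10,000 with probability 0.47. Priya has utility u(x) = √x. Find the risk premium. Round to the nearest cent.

$2,100.75

E[u] = 0.01·√4900 + 0.1·√62500 + 0.12·√8100 + 0.3·√19600 + 0.47·√10000 = 0.01·70 + 0.1·250 + 0.12·90 + 0.3·140 + 0.47·100 = 125.5
CE = (125.5)² = 15750.25
Risk premium = EV − CE = 17851 − 15750.25 = 2100.75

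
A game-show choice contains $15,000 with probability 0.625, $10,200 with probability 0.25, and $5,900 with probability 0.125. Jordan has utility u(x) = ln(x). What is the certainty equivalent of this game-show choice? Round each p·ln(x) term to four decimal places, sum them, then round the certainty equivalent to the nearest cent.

$12,121.06

E[u] = 0.625·ln(15000) + 0.25·ln(10200) + 0.125·ln(5900) = 6.0099 + 2.3075 + 1.0853 = 9.4027
CE = e^9.4027 ≈ 12121.06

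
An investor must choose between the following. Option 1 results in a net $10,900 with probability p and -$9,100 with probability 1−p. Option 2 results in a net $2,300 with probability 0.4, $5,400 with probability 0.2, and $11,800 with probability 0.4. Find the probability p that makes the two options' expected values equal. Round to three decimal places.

EV(Option 2) = 0.4 × 2300 + 0.2 × 5400 + 0.4 × 11800 = 920 + 1080 + 4720 = 6720
p·10900 + (1−p)·(-9100) = 6720
20000p − 9100 = 6720
p = (6720 + 9100) / 20000

p = 0.791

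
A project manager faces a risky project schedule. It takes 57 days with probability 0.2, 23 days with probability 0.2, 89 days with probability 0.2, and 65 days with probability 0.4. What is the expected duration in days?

59.8 days

EV = 0.2 × 57 + 0.2 × 23 + 0.2 × 89 + 0.4 × 65 = 11.4 + 4.6 + 17.8 + 26 = 59.8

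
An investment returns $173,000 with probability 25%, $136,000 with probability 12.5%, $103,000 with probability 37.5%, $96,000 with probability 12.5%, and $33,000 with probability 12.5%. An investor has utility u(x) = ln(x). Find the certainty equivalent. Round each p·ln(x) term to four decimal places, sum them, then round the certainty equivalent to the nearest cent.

$104,380.69

E[u] = 0.25·ln(173000) + 0.125·ln(136000) + 0.375·ln(103000) + 0.125·ln(96000) + 0.125·ln(33000) = 3.0153 + 1.4776 + 4.3284 + 1.4340 + 1.3005 = 11.5558
CE = e^11.5558 ≈ 104380.69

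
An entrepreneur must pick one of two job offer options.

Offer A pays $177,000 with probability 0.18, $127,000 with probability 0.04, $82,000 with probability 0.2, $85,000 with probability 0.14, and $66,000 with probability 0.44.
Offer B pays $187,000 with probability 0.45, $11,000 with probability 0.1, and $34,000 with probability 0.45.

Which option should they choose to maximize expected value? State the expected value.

Offer A = 0.18 × 177000 + 0.04 × 127000 + 0.2 × 82000 + 0.14 × 85000 + 0.44 × 66000 = 31860 + 5080 + 16400 + 11900 + 29040 = 94280
Offer B = 0.45 × 187000 + 0.1 × 11000 + 0.45 × 34000 = 84150 + 1100 + 15300 = 100550

Offer B ($100,550)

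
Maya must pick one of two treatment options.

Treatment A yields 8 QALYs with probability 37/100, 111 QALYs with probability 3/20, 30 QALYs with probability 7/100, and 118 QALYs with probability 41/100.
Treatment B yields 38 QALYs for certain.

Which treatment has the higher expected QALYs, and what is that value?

Treatment A = 37/100 × 8 + 3/20 × 111 + 7/100 × 30 + 41/100 × 118 = 2.96 + 16.65 + 2.1 + 48.38 = 70.09
Treatment B: 38 (certain)

Treatment A (70.09 QALYs)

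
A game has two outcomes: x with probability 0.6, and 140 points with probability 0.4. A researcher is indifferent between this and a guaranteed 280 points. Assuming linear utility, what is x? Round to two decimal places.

0.6·x + 0.4·140 = 280
0.6·x = 280 − 56 = 224
x = 224 / 0.6 = 373.3333

x = 373.33 points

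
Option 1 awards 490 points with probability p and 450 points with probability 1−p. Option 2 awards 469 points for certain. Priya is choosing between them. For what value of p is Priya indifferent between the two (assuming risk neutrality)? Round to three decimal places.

p·490 + (1−p)·450 = 469
40p + 450 = 469
p = (469 − 450) / 40

p = 0.475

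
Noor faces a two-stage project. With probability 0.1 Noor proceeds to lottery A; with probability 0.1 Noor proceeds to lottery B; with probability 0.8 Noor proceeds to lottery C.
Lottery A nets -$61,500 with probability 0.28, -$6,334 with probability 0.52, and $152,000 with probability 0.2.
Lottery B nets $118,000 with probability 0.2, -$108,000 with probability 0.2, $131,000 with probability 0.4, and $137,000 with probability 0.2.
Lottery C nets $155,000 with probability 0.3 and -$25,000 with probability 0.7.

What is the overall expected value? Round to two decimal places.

EV(A) = 0.28 × (-61500) + 0.52 × (-6334) + 0.2 × 152000 = -17220 − 3293.68 + 30400 = 9886.32
EV(B) = 0.2 × 118000 + 0.2 × (-108000) + 0.4 × 131000 + 0.2 × 137000 = 23600 − 21600 + 52400 + 27400 = 81800
EV(C) = 0.3 × 155000 + 0.7 × (-25000) = 46500 − 17500 = 29000
Overall = 0.1 × 9886.32 + 0.1 × 81800 + 0.8 × 29000 = 988.632 + 8180 + 23200 = 32368.632

$32,368.63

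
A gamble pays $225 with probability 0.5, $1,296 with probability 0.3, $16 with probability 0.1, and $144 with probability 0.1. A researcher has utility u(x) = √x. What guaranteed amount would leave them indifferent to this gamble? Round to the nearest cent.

$396.01

E[u] = 0.5·√225 + 0.3·√1296 + 0.1·√16 + 0.1·√144 = 0.5·15 + 0.3·36 + 0.1·4 + 0.1·12 = 19.9
CE = (19.9)² = 396.01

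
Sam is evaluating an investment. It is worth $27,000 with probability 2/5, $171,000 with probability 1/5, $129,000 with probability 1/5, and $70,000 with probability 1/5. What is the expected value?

EV = 2/5 × 27000 + 1/5 × 171000 + 1/5 × 129000 + 1/5 × 70000 = 10800 + 34200 + 25800 + 14000 = 84800

$84,800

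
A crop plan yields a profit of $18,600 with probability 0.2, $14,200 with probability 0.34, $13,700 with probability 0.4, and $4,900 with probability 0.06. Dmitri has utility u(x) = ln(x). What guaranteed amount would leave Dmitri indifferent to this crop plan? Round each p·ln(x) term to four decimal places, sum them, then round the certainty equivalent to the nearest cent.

$13,860.52

E[u] = 0.2·ln(18600) + 0.34·ln(14200) + 0.4·ln(13700) + 0.06·ln(4900) = 1.9662 + 3.2507 + 3.8101 + 0.5098 = 9.5368
CE = e^9.5368 ≈ 13860.52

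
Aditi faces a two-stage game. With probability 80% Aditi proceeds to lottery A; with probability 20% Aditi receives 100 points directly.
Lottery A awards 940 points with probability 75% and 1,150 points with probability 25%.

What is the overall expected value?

EV(A) = 0.75 × 940 + 0.25 × 1150 = 705 + 287.5 = 992.5
Branch B: 100 (certain)
Overall = 0.8 × 992.5 + 0.2 × 100 = 794 + 20 = 814

814 points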